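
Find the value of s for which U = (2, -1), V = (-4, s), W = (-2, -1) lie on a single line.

The three points are collinear iff det[UV; UW] = 0.
This determinant is linear in s: (4)s + (4) = 0, so s = -1.

-1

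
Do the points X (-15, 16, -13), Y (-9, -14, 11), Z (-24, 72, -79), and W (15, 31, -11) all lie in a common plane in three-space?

No

The four points are coplanar iff the 3×3 determinant with rows XY, XZ, XW is zero.
Rows: (6, -30, 24), (-9, 56, -66), (30, 15, 2).
Expanding along the first row: (6)(1102) − (-30)(1962) + (24)(-1815) = 21912.
Nonzero ⇒ not coplanar.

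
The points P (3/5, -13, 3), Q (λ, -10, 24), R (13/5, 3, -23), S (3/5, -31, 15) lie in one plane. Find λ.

-12/5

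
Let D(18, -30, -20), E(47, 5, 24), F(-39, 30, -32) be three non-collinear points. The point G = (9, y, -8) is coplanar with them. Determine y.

7/2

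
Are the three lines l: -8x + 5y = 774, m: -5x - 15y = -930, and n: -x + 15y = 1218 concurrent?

Yes

Intersecting l and m: solving the 2×2 system gives (x, y) = (-48, 78).
Substitute into n: (-1)(-48) + (15)(78) = 1218.
This equals 1218, so (-48, 78) lies on all three lines and they are concurrent.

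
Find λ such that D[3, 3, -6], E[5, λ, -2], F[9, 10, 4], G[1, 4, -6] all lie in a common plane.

The points are coplanar iff DE · (DF × DG) = 0.
Expanding, this is linear in λ: (-20)λ + (120) = 0.
So λ = 6.

6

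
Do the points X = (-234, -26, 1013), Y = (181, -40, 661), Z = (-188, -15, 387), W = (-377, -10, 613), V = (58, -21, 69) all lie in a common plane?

The plane through X, Y, Z has normal n = XY × XZ = (12636, 243598, 5209) and equation n·P = -4013655.
Checking the remaining points: n·W = -4006635, n·V = -4023249.
Since n·W = -4006635 ≠ -4013655, W is off the plane and the points are not all coplanar.

No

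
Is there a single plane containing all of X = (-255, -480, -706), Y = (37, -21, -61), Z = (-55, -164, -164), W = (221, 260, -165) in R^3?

Yes

A normal to the plane through X, Y, Z is n = XY × XZ = (44958, -29264, 472).
The plane has equation n·P = 2249198. For W: n·W = 2249198.
Equal, so W lies in the plane and all four are coplanar.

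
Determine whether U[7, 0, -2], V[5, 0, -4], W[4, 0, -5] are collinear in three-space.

Yes

UV = (-2, 0, -2), UW = (-3, 0, -3).
Each component of UW is 3/2 times the corresponding component of UV, so UW = 3/2·UV and the points are collinear.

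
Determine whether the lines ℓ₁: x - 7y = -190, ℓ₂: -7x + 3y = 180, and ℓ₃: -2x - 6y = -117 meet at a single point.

Intersecting ℓ₁ and ℓ₂: solving the 2×2 system gives (x, y) = (-15, 25).
Substitute into ℓ₃: (-2)(-15) + (-6)(25) = -120.
But ℓ₃ requires -117 ≠ -120, so the three lines have no common point.

No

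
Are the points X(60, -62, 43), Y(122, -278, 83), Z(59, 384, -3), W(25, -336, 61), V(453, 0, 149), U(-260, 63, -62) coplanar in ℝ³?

No

The plane through X, Y, Z has normal n = XY × XZ = (-7904, 2812, 27436) and equation n·P = 531164.
Checking the remaining points: n·W = 531164, n·V = 507452, n·U = 531164.
Since n·V = 507452 ≠ 531164, V is off the plane and the points are not all coplanar.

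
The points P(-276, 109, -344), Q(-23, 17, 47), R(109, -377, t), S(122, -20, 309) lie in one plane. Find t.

Coplanarity ⇔ det[PQ; PR; PS] = 0.
Expanding, this is linear in t: (-3979)t + (-2319757) = 0.
So t = -583.

-583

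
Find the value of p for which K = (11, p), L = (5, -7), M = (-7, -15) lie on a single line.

The three points are collinear iff det[KL; KM] = 0.
This determinant is linear in p: (-12)p + (-36) = 0, so p = -3.

-3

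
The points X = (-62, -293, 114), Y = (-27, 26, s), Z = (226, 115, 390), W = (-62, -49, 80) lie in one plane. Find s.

110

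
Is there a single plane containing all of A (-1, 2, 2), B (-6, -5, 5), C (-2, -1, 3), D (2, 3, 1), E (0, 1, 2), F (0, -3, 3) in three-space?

The plane through A, B, C has normal n = AB × AC = (2, 2, 8) and equation n·P = 18.
Checking the remaining points: n·D = 18, n·E = 18, n·F = 18.
All equal 18, so all 6 points lie in one plane.

Yes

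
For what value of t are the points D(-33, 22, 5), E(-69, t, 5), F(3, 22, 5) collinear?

22

Direction DF = (36, 0, 0). From the x-coordinate of E, the parameter along the line is τ = (-69 − (-33))/36 = -1.
Then t = 22 + (-1)·(0) = 22.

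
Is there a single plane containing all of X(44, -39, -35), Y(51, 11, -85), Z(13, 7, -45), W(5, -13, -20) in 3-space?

Yes

A normal to the plane through X, Y, Z is n = XY × XZ = (1800, 1620, 1872).
The plane has equation n·P = -49500. For W: n·W = -49500.
Equal, so W lies in the plane and all four are coplanar.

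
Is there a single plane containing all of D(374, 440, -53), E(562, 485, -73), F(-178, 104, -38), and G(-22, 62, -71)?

The four points are coplanar iff the 3×3 determinant with rows DE, DF, DG is zero.
Rows: (188, 45, -20), (-552, -336, 15), (-396, -378, -18).
Expanding along the first row: (188)(11718) − (45)(15876) + (-20)(75600) = -23436.
Nonzero ⇒ not coplanar.

No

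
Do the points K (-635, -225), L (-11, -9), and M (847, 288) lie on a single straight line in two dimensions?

KL = (624, 216), KM = (1482, 513).
det[KL; KM] = (624)(513) − (216)(1482) = 0.
The determinant is zero, so the points are collinear.

Yes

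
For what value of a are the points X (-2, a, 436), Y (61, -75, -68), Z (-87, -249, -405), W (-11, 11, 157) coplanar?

The points are coplanar iff XY · (XZ × XW) = 0.
Expanding, this is linear in a: (-57564)a + (7771140) = 0.
So a = 135.

135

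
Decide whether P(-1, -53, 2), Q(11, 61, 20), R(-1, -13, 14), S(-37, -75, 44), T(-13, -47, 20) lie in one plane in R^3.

The plane through P, Q, R has normal n = PQ × PR = (648, -144, 480) and equation n·X = 7944.
Checking the remaining points: n·S = 7944, n·T = 7944.
All equal 7944, so all 5 points lie in one plane.

Yes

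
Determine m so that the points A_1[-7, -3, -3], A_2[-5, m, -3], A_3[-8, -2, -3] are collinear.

-5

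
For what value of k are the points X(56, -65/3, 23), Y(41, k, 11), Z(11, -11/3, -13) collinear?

-47/3

Direction XZ = (-45, 18, -36). From the x-coordinate of Y, the parameter along the line is τ = (41 − 56)/(-45) = 1/3.
Then k = (-65/3) + 1/3·(18) = -47/3.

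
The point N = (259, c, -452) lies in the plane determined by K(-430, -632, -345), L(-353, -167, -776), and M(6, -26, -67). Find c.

A normal to the plane is n = KL × KM = (390456, -209322, -156078).
N lies in the plane iff n · KN = 0.
This gives (-209322)c + (153433026) = 0, so c = 733.

733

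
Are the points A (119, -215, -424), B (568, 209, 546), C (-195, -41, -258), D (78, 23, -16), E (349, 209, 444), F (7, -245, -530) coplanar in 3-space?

The plane through A, B, C has normal n = AB × AC = (-98396, -379114, 211262) and equation n·P = -19774702.
Checking the remaining points: n·D = -19774702, n·E = -19774702, n·F = -19774702.
All equal -19774702, so all 6 points lie in one plane.

Yes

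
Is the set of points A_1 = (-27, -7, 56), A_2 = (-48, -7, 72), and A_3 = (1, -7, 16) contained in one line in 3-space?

A_1A_2 = (-21, 0, 16), A_1A_3 = (28, 0, -40).
Comparing components 3 and 1: (16)(28) − (-21)(-40) = -392 ≠ 0, so A_1A_2 and A_1A_3 are not parallel and the points are not collinear.

No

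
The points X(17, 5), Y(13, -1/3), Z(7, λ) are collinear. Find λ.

Collinearity: (Z − X) must be parallel to (Y − X) = (-4, -16/3).
Cross-multiplying the components: (λ − 5)·(-4) = (-10)·(-16/3).
Solving gives λ = -25/3.

-25/3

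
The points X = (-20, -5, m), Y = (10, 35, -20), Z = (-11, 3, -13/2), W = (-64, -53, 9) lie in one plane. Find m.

-5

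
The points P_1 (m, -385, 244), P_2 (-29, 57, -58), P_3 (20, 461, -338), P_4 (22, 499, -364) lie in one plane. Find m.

The points are coplanar iff P_1P_2 · (P_1P_3 × P_1P_4) = 0.
Expanding, this is linear in m: (-136)m + (-6664) = 0.
So m = -49.

-49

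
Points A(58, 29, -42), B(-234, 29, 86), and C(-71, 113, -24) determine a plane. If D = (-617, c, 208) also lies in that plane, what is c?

A normal to the plane is n = AB × AC = (-10752, -11256, -24528).
D lies in the plane iff n · AD = 0.
This gives (-11256)c + (1452024) = 0, so c = 129.

129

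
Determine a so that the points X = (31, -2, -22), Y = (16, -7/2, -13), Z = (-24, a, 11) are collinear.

Direction XY = (-15, -3/2, 9). From the x-coordinate of Z, the parameter along the line is τ = (-24 − 31)/(-15) = 11/3.
Then a = (-2) + 11/3·(-3/2) = -15/2.

-15/2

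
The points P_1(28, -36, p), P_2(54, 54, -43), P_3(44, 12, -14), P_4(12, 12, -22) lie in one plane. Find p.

18

Coplanarity ⇔ det[P_1P_2; P_1P_3; P_1P_4] = 0.
Expanding, this is linear in p: (1344)p + (-24192) = 0.
So p = 18.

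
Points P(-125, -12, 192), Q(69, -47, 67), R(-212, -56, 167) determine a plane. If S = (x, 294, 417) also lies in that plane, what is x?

A normal to the plane is n = PQ × PR = (-4625, 15725, -11581).
S lies in the plane iff n · PS = 0.
This gives (-4625)x + (1628000) = 0, so x = 352.

352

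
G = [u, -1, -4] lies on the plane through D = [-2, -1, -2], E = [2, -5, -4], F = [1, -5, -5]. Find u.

-4

Coplanarity requires DE · (DF × DG) = 0.
DE = (4, -4, -2), DF = (3, -4, -3); the triple product is linear in u with coefficient 4 and constant term 16.
Setting it to zero: u = -4.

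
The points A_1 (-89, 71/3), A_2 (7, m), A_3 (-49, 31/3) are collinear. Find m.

-25/3

The three points are collinear iff det[A_1A_2; A_1A_3] = 0.
This determinant is linear in m: (-40)m + (-1000/3) = 0, so m = -25/3.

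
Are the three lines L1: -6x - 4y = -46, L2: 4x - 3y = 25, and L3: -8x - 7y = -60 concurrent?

Lines aᵢx + bᵢy = cᵢ with pairwise distinct directions are concurrent exactly when det[aᵢ bᵢ cᵢ] = 0.
Here the determinant is 102.
Nonzero, so no common point exists.

No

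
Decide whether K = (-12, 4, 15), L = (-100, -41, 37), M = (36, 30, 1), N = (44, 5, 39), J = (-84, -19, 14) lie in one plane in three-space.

Yes

The plane through K, L, M has normal n = KL × KM = (58, -176, -128) and equation n·P = -3320.
Checking the remaining points: n·N = -3320, n·J = -3320.
All equal -3320, so all 5 points lie in one plane.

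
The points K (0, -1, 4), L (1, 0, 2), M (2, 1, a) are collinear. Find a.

0

Collinearity requires KL × KM = 0; each component is linear in a.
The x-component gives (1)a + (0) = 0, so a = 0.
The remaining components then also vanish.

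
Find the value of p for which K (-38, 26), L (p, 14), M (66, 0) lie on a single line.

10

The three points are collinear iff det[KL; KM] = 0.
This determinant is linear in p: (-26)p + (260) = 0, so p = 10.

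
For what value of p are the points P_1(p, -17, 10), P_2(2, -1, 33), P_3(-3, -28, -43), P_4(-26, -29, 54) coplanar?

-6

The points are coplanar iff P_1P_2 · (P_1P_3 × P_1P_4) = 0.
Expanding, this is linear in p: (2695)p + (16170) = 0.
So p = -6.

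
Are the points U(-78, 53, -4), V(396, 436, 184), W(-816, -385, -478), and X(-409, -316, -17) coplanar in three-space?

With U as base: UV = (474, 383, 188), UW = (-738, -438, -474), UX = (-331, -369, -13).
UW × UX = (-169212, 147300, 127344).
UV · (UW × UX) = 150084.
Since 150084 ≠ 0, the four points are not coplanar.

No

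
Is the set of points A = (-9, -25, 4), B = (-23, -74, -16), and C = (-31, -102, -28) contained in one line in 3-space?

No

AB = (-14, -49, -20), AC = (-22, -77, -32).
AB × AC = (28, -8, 0).
The cross product is nonzero, so the points do not lie on one line.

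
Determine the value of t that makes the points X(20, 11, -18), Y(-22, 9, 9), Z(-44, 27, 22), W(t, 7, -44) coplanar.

Normal to plane XYZ: n = (-512, -48, -800); plane equation n·P = 3632.
Requiring n·W = 3632: (-512)t + (34864) = 3632.
So t = 61.

61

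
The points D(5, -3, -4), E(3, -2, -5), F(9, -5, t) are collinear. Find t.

Direction DE = (-2, 1, -1). From the x-coordinate of F, the parameter along the line is τ = (9 − 5)/(-2) = -2.
Then t = (-4) + (-2)·(-1) = -2.

-2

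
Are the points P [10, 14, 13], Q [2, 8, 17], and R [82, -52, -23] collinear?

No

PQ = (-8, -6, 4), PR = (72, -66, -36).
PQ × PR = (480, 0, 960).
The cross product is nonzero, so the points do not lie on one line.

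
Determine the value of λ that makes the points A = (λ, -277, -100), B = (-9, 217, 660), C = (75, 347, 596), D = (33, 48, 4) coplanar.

-123

Coplanarity ⇔ det[AB; AC; AD] = 0.
Expanding, this is linear in λ: (96096)λ + (11819808) = 0.
So λ = -123.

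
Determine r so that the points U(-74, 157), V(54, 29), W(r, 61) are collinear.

22

Collinearity: (W − U) must be parallel to (V − U) = (128, -128).
Cross-multiplying the components: (r − (-74))·(-128) = (-96)·(128).
Solving gives r = 22.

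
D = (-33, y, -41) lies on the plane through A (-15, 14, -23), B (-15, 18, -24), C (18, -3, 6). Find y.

The plane through A, B, C has equation 99x − 33y − 132z = 1089.
Substituting D: (-33)y + (2145) = 1089, so y = 32.

32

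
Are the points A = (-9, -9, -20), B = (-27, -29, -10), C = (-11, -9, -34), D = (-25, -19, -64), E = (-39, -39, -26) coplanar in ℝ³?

Yes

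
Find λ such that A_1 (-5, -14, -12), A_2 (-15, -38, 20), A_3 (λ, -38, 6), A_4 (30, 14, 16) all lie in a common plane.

Normal to plane A_1A_2A_4: n = (-1568, 1400, 560); plane equation n·P = -18480.
Requiring n·A_3 = -18480: (-1568)λ + (-49840) = -18480.
So λ = -20.

-20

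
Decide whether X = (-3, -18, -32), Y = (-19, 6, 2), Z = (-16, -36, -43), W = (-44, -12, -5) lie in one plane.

No

With X as base: XY = (-16, 24, 34), XZ = (-13, -18, -11), XW = (-41, 6, 27).
XZ × XW = (-420, 802, -816).
XY · (XZ × XW) = -1776.
Since -1776 ≠ 0, the four points are not coplanar.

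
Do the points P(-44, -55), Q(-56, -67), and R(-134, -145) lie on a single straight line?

PQ = (-12, -12), PR = (-90, -90).
Checking proportionality: PR = 15/2·PQ, so the vectors are parallel and the points are collinear.

Yes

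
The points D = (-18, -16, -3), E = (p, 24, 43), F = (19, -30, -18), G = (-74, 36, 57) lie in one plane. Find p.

-64

The points are coplanar iff DE · (DF × DG) = 0.
Expanding, this is linear in p: (-60)p + (-3840) = 0.
So p = -64.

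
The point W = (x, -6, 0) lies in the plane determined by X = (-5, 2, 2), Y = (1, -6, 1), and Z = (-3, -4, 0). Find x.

-1

Coplanarity requires XY · (XZ × XW) = 0.
XY = (6, -8, -1), XZ = (2, -6, -2); the triple product is linear in x with coefficient 10 and constant term 10.
Setting it to zero: x = -1.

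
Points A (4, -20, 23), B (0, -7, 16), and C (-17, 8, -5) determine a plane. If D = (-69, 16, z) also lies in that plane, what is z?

Coplanarity requires AB · (AC × AD) = 0.
AB = (-4, 13, -7), AC = (-21, 28, -28); the triple product is linear in z with coefficient 161 and constant term 9821.
Setting it to zero: z = -61.

-61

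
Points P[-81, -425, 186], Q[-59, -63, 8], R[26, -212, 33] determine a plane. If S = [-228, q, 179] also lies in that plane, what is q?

Coplanarity requires PQ · (PR × PS) = 0.
PQ = (22, 362, -178), PR = (107, 213, -153); the triple product is linear in q with coefficient -15680 and constant term -3857280.
Setting it to zero: q = -246.

-246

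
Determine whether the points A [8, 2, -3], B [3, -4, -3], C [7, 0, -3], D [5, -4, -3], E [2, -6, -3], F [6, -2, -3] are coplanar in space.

The plane through A, B, C has normal n = AB × AC = (0, 0, 4) and equation n·P = -12.
Checking the remaining points: n·D = -12, n·E = -12, n·F = -12.
All equal -12, so all 6 points lie in one plane.

Yes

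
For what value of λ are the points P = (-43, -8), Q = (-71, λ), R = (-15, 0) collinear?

-16

Collinearity: (Q − P) must be parallel to (R − P) = (28, 8).
Cross-multiplying the components: (λ − (-8))·(28) = (-28)·(8).
Solving gives λ = -16.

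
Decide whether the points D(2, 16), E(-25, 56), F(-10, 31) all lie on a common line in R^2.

No

DE = (-27, 40), DF = (-12, 15).
Twice the signed area of △DEF is (-27)(15) − (40)(-12) = 75.
The area is nonzero, so the three points are not collinear.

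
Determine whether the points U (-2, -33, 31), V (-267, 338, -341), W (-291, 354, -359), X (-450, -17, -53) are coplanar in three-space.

Yes

The four points are coplanar iff the 3×3 determinant with rows UV, UW, UX is zero.
Rows: (-265, 371, -372), (-289, 387, -390), (-448, 16, -84).
Expanding along the first row: (-265)(-26268) − (371)(-150444) + (-372)(168752) = 0.
Zero determinant ⇒ coplanar.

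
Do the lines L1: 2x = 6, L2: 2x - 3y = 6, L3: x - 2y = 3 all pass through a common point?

The three lines meet at one point iff the augmented coefficient matrix [aᵢ bᵢ cᵢ] has rank < 3, i.e. its determinant vanishes.
Here the determinant is 0.
It vanishes, so the lines are concurrent at (3, 0).

Yes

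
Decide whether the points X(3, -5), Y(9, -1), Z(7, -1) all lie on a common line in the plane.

XY = (6, 4), XZ = (4, 4).
If collinear, XZ would be a scalar multiple of XY. But (6)·(4) ≠ (4)·(4) (difference 8), so they are not parallel; the points are not collinear.

No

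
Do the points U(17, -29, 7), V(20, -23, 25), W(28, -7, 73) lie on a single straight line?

Yes

UV = (3, 6, 18), UW = (11, 22, 66).
Each component of UW is 11/3 times the corresponding component of UV, so UW = 11/3·UV and the points are collinear.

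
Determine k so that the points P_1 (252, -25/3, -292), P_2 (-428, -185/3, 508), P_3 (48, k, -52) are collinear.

-73/3

Direction P_1P_2 = (-680, -160/3, 800). From the x-coordinate of P_3, the parameter along the line is τ = (48 − 252)/(-680) = 3/10.
Then k = (-25/3) + 3/10·(-160/3) = -73/3.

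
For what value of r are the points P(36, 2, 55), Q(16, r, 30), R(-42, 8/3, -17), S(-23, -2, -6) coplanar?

Normal to plane PRS: n = (-986/3, -510, 1054/3); plane equation n·X = 19414/3.
Requiring n·Q = 19414/3: (-510)r + (15844/3) = 19414/3.
So r = -7/3.

-7/3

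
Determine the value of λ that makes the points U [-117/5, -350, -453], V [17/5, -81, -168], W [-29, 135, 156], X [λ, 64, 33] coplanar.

-9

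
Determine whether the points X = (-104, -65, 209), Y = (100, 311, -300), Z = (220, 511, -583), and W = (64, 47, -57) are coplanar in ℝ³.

Yes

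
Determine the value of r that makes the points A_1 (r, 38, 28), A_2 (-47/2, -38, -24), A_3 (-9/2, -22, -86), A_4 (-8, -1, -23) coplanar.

The points are coplanar iff A_1A_2 · (A_1A_3 × A_1A_4) = 0.
Expanding, this is linear in r: (-2310)r + (-3465) = 0.
So r = -3/2.

-3/2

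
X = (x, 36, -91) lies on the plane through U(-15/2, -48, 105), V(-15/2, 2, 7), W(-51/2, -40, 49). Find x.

-43/2

The plane through U, V, W has equation −2016x + 1764y + 900z = 24948.
Substituting X: (-2016)x + (-18396) = 24948, so x = -43/2.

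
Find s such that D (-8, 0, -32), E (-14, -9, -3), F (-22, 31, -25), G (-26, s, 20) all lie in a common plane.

Normal to plane DEF: n = (-962, -364, -312); plane equation n·P = 17680.
Requiring n·G = 17680: (-364)s + (18772) = 17680.
So s = 3.

3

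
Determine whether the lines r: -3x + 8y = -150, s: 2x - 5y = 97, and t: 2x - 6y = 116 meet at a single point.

Intersecting r and s: solving the 2×2 system gives (x, y) = (26, -9).
Substitute into t: (2)(26) + (-6)(-9) = 106.
But t requires 116 ≠ 106, so the three lines have no common point.

No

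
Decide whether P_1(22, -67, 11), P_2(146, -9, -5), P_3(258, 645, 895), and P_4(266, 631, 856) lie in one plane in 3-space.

No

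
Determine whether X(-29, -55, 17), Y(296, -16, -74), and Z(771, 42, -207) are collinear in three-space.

No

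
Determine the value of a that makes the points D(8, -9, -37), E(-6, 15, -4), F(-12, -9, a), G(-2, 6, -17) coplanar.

-47

Normal to plane DEG: n = (-15, -50, 30); plane equation n·P = -780.
Requiring n·F = -780: (30)a + (630) = -780.
So a = -47.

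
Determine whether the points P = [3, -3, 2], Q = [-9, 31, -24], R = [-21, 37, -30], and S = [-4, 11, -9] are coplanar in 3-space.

Yes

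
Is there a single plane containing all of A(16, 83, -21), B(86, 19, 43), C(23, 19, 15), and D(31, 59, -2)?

The four points are coplanar iff the 3×3 determinant with rows AB, AC, AD is zero.
Rows: (70, -64, 64), (7, -64, 36), (15, -24, 19).
Expanding along the first row: (70)(-352) − (-64)(-407) + (64)(792) = 0.
Zero determinant ⇒ coplanar.

Yes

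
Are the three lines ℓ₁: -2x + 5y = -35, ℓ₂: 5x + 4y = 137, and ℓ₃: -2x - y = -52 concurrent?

Lines aᵢx + bᵢy = cᵢ with pairwise distinct directions are concurrent exactly when det[aᵢ bᵢ cᵢ] = 0.
Here the determinant is -33.
Nonzero, so no common point exists.

No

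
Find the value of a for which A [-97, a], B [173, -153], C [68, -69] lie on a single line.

63

The three points are collinear iff det[AB; AC] = 0.
This determinant is linear in a: (-105)a + (6615) = 0, so a = 63.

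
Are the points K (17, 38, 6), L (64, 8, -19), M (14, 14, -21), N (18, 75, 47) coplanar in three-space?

Yes

With K as base: KL = (47, -30, -25), KM = (-3, -24, -27), KN = (1, 37, 41).
KM × KN = (15, 96, -87).
KL · (KM × KN) = 0.
The scalar triple product vanishes, so the four points are coplanar.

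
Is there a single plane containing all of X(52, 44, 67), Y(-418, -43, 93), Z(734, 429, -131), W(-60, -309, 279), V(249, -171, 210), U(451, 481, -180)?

No

The plane through X, Y, Z has normal n = XY × XZ = (7216, -75328, -121616) and equation n·P = -11087472.
Checking the remaining points: n·W = -11087472, n·V = -10861488, n·U = -11087472.
Since n·V = -10861488 ≠ -11087472, V is off the plane and the points are not all coplanar.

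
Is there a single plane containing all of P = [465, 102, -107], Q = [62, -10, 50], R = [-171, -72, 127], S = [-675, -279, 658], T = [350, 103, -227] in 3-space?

The plane through P, Q, R has normal n = PQ × PR = (1110, -5550, -1110) and equation n·X = 68820.
Checking the remaining points: n·S = 68820, n·T = 68820.
All equal 68820, so all 5 points lie in one plane.

Yes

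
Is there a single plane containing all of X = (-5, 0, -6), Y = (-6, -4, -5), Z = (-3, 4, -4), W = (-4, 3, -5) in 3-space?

No

With X as base: XY = (-1, -4, 1), XZ = (2, 4, 2), XW = (1, 3, 1).
XZ × XW = (-2, 0, 2).
XY · (XZ × XW) = 4.
Since 4 ≠ 0, the four points are not coplanar.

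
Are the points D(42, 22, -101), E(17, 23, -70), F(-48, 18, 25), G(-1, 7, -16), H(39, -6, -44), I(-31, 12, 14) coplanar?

Yes

The plane through D, E, F has normal n = DE × DF = (250, 360, 190) and equation n·P = -770.
Checking the remaining points: n·G = -770, n·H = -770, n·I = -770.
All equal -770, so all 6 points lie in one plane.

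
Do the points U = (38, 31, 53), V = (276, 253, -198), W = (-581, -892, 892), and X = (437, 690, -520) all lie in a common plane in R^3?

No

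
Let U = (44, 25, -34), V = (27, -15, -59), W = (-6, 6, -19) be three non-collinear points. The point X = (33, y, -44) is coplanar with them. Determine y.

6

A normal to the plane is n = UV × UW = (-1075, 1505, -1677).
X lies in the plane iff n · UX = 0.
This gives (1505)y + (-9030) = 0, so y = 6.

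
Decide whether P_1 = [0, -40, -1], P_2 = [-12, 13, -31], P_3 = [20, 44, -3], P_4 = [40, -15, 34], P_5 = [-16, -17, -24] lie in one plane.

No

The plane through P_1, P_2, P_3 has normal n = P_1P_2 × P_1P_3 = (2414, -624, -2068) and equation n·P = 27028.
Checking the remaining points: n·P_4 = 35608, n·P_5 = 21616.
Since n·P_4 = 35608 ≠ 27028, P_4 is off the plane and the points are not all coplanar.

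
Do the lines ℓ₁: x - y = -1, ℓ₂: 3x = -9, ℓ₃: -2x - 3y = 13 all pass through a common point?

The three lines meet at one point iff the augmented coefficient matrix [aᵢ bᵢ cᵢ] has rank < 3, i.e. its determinant vanishes.
Here the determinant is 3.
Nonzero, so no common point exists.

No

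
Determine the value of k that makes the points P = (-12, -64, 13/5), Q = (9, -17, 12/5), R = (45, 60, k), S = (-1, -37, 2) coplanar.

Coplanarity ⇔ det[PQ; PR; PS] = 0.
Expanding, this is linear in k: (-50)k + (140) = 0.
So k = 14/5.

14/5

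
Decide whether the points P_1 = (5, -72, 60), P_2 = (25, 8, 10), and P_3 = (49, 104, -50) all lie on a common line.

Yes

P_1P_2 = (20, 80, -50), P_1P_3 = (44, 176, -110).
Each component of P_1P_3 is 11/5 times the corresponding component of P_1P_2, so P_1P_3 = 11/5·P_1P_2 and the points are collinear.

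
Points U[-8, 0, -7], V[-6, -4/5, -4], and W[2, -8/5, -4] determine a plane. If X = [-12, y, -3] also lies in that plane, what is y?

A normal to the plane is n = UV × UW = (12/5, 24, 24/5).
X lies in the plane iff n · UX = 0.
This gives (24)y + (48/5) = 0, so y = -2/5.

-2/5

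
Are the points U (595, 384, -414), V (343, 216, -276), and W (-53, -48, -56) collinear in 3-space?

UV = (-252, -168, 138), UW = (-648, -432, 358).
Comparing components 2 and 3: (-168)(358) − (138)(-432) = -528 ≠ 0, so UV and UW are not parallel and the points are not collinear.

No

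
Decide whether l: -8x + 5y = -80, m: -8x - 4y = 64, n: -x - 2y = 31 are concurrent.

Intersecting l and m: solving the 2×2 system gives (x, y) = (0, -16).
Substitute into n: (-1)(0) + (-2)(-16) = 32.
But n requires 31 ≠ 32, so the three lines have no common point.

No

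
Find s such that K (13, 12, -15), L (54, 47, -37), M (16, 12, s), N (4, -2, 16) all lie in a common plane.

Coplanarity ⇔ det[KL; KM; KN] = 0.
Expanding, this is linear in s: (259)s + (1554) = 0.
So s = -6.

-6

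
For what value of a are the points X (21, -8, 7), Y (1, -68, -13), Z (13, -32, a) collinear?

Direction XY = (-20, -60, -20). From the x-coordinate of Z, the parameter along the line is τ = (13 − 21)/(-20) = 2/5.
Then a = 7 + 2/5·(-20) = -1.

-1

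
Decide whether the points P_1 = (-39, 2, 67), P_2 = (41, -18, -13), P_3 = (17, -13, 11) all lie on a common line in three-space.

P_1P_2 = (80, -20, -80), P_1P_3 = (56, -15, -56).
Comparing components 2 and 3: (-20)(-56) − (-80)(-15) = -80 ≠ 0, so P_1P_2 and P_1P_3 are not parallel and the points are not collinear.

No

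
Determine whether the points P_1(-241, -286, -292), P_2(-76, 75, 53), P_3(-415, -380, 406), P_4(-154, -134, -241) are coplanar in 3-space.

No

The four points are coplanar iff the 3×3 determinant with rows P_1P_2, P_1P_3, P_1P_4 is zero.
Rows: (165, 361, 345), (-174, -94, 698), (87, 152, 51).
Expanding along the first row: (165)(-110890) − (361)(-69600) + (345)(-18270) = 525600.
Nonzero ⇒ not coplanar.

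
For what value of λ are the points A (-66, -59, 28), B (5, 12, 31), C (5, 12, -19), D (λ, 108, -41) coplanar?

101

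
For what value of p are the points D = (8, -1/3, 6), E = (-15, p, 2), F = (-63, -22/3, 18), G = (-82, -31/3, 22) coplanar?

26/3

Normal to plane DFG: n = (8, 56, 80); plane equation n·P = 1576/3.
Requiring n·E = 1576/3: (56)p + (40) = 1576/3.
So p = 26/3.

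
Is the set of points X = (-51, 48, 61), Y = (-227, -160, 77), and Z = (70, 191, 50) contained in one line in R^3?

Yes

XY = (-176, -208, 16), XZ = (121, 143, -11).
XY × XZ = (0, 0, 0).
The cross product vanishes, so the three points are collinear.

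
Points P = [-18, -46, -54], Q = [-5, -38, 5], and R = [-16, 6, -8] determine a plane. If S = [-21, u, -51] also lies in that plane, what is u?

The plane through P, Q, R has equation −2700x − 480y + 660z = 35040.
Substituting S: (-480)u + (23040) = 35040, so u = -25.

-25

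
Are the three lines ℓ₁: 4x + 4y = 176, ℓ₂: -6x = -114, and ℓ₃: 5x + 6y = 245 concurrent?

Yes

Intersecting ℓ₁ and ℓ₂: solving the 2×2 system gives (x, y) = (19, 25).
Substitute into ℓ₃: (5)(19) + (6)(25) = 245.
This equals 245, so (19, 25) lies on all three lines and they are concurrent.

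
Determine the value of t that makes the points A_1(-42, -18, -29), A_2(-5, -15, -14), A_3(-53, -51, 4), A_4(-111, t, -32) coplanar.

-45

The points are coplanar iff A_1A_2 · (A_1A_3 × A_1A_4) = 0.
Expanding, this is linear in t: (-1386)t + (-62370) = 0.
So t = -45.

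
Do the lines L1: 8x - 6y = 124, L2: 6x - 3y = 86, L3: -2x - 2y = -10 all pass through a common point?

No

Intersecting L1 and L2: solving the 2×2 system gives (x, y) = (12, -14/3).
Substitute into L3: (-2)(12) + (-2)(-14/3) = -44/3.
But L3 requires -10 ≠ -44/3, so the three lines have no common point.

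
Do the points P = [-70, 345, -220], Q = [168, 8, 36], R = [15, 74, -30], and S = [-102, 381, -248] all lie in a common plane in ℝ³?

A normal to the plane through P, Q, R is n = PQ × PR = (5346, -23460, -35853).
The plane has equation n·X = -580260. For S: n·S = -592008.
-592008 ≠ -580260, so S is off the plane.

No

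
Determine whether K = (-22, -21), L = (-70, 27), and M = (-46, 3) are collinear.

Yes

KL = (-48, 48), KM = (-24, 24).
det[KL; KM] = (-48)(24) − (48)(-24) = 0.
The determinant is zero, so the points are collinear.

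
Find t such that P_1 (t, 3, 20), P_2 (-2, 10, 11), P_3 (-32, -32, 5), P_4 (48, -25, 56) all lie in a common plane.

The points are coplanar iff P_1P_2 · (P_1P_3 × P_1P_4) = 0.
Expanding, this is linear in t: (2100)t + (-16800) = 0.
So t = 8.

8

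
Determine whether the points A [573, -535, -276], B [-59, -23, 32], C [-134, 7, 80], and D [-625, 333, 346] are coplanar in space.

Yes

With A as base: AB = (-632, 512, 308), AC = (-707, 542, 356), AD = (-1198, 868, 622).
AC × AD = (28116, 13266, 35640).
AB · (AC × AD) = 0.
The scalar triple product vanishes, so the four points are coplanar.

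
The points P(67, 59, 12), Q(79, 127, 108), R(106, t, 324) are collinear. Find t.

Collinearity requires PQ × PR = 0; each component is linear in t.
The x-component gives (-96)t + (26880) = 0, so t = 280.
The remaining components then also vanish.

280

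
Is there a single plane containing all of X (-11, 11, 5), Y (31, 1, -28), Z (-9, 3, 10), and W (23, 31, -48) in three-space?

No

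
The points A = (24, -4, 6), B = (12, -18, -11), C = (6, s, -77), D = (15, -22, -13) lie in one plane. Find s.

Normal to plane ABD: n = (-40, -75, 90); plane equation n·P = -120.
Requiring n·C = -120: (-75)s + (-7170) = -120.
So s = -94.

-94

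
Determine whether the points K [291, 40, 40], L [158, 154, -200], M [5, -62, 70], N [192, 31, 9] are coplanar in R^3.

Yes

With K as base: KL = (-133, 114, -240), KM = (-286, -102, 30), KN = (-99, -9, -31).
KM × KN = (3432, -11836, -7524).
KL · (KM × KN) = 0.
The scalar triple product vanishes, so the four points are coplanar.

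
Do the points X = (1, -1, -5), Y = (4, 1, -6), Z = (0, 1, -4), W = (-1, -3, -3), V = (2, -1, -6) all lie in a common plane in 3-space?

The plane through X, Y, Z has normal n = XY × XZ = (4, -2, 8) and equation n·P = -34.
Checking the remaining points: n·W = -22, n·V = -38.
Since n·W = -22 ≠ -34, W is off the plane and the points are not all coplanar.

No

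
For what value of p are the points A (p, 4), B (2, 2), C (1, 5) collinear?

4/3

The three points are collinear iff det[AB; AC] = 0.
This determinant is linear in p: (-3)p + (4) = 0, so p = 4/3.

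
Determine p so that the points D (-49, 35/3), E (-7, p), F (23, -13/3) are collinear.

7/3

Collinearity: (E − D) must be parallel to (F − D) = (72, -16).
Cross-multiplying the components: (p − 35/3)·(72) = (42)·(-16).
Solving gives p = 7/3.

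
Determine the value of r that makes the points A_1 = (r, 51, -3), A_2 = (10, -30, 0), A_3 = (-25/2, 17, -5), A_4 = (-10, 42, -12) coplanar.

The points are coplanar iff A_1A_2 · (A_1A_3 × A_1A_4) = 0.
Expanding, this is linear in r: (204)r + (9690) = 0.
So r = -95/2.

-95/2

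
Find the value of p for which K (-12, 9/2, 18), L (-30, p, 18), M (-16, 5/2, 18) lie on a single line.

-9/2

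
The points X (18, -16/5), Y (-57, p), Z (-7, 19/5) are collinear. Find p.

The three points are collinear iff det[XY; XZ] = 0.
This determinant is linear in p: (25)p + (-445) = 0, so p = 89/5.

89/5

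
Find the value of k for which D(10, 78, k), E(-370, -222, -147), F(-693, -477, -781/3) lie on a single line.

Collinearity requires DE × DF = 0; each component is linear in k.
The x-component gives (-255)k + (-3485) = 0, so k = -41/3.
The remaining components then also vanish.

-41/3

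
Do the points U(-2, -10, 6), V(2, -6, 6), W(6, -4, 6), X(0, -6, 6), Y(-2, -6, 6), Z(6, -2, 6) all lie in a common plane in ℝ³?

Yes

The plane through U, V, W has normal n = UV × UW = (0, 0, -8) and equation n·P = -48.
Checking the remaining points: n·X = -48, n·Y = -48, n·Z = -48.
All equal -48, so all 6 points lie in one plane.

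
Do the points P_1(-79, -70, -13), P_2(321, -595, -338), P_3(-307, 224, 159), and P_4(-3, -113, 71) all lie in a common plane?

No

The four points are coplanar iff the 3×3 determinant with rows P_1P_2, P_1P_3, P_1P_4 is zero.
Rows: (400, -525, -325), (-228, 294, 172), (76, -43, 84).
Expanding along the first row: (400)(32092) − (-525)(-32224) + (-325)(-12540) = -5300.
Nonzero ⇒ not coplanar.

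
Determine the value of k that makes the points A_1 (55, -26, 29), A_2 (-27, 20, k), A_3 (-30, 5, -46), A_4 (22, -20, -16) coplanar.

-1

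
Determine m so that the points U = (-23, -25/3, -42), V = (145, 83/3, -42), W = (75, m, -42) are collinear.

Collinearity requires UV × UW = 0; each component is linear in m.
The z-component gives (168)m + (-2128) = 0, so m = 38/3.
The remaining components then also vanish.

38/3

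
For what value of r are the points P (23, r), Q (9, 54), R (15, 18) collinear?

-30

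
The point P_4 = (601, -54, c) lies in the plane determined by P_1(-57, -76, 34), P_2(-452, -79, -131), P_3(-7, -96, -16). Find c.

Coplanarity requires P_1P_2 · (P_1P_3 × P_1P_4) = 0.
P_1P_2 = (-395, -3, -165), P_1P_3 = (50, -20, -50); the triple product is linear in c with coefficient 8050 and constant term -2962400.
Setting it to zero: c = 368.

368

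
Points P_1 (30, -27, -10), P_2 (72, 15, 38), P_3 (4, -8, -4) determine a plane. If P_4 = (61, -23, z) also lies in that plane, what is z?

4

The plane through P_1, P_2, P_3 has equation −660x − 1500y + 1890z = 1800.
Substituting P_4: (1890)z + (-5760) = 1800, so z = 4.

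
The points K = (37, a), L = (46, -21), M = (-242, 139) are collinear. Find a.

-16

The three points are collinear iff det[KL; KM] = 0.
This determinant is linear in a: (-288)a + (-4608) = 0, so a = -16.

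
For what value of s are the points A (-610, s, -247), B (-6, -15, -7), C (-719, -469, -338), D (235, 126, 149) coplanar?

-411

The points are coplanar iff AB · (AC × AD) = 0.
Expanding, this is linear in s: (-31457)s + (-12928827) = 0.
So s = -411.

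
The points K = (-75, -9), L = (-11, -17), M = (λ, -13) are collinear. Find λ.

-43

Collinearity: (M − K) must be parallel to (L − K) = (64, -8).
Cross-multiplying the components: (λ − (-75))·(-8) = (-4)·(64).
Solving gives λ = -43.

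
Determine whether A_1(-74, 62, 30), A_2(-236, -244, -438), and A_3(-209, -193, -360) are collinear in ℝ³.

A_1A_2 = (-162, -306, -468), A_1A_3 = (-135, -255, -390).
Each component of A_1A_3 is 5/6 times the corresponding component of A_1A_2, so A_1A_3 = 5/6·A_1A_2 and the points are collinear.

Yes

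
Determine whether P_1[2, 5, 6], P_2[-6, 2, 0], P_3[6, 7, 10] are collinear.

P_1P_2 = (-8, -3, -6), P_1P_3 = (4, 2, 4).
P_1P_2 × P_1P_3 = (0, 8, -4).
The cross product is nonzero, so the points do not lie on one line.

No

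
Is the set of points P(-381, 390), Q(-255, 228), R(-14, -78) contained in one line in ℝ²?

No

PQ = (126, -162), PR = (367, -468).
det[PQ; PR] = (126)(-468) − (-162)(367) = 486.
The determinant is nonzero, so they are not collinear.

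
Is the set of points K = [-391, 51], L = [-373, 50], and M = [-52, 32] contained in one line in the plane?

No

KL = (18, -1), KM = (339, -19).
Twice the signed area of △KLM is (18)(-19) − (-1)(339) = -3.
The area is nonzero, so the three points are not collinear.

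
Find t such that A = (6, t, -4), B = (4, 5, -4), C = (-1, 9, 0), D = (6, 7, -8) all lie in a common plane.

1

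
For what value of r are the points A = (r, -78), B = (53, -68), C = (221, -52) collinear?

Collinearity: (A − B) must be parallel to (C − B) = (168, 16).
Cross-multiplying the components: (r − 53)·(16) = (-10)·(168).
Solving gives r = -52.

-52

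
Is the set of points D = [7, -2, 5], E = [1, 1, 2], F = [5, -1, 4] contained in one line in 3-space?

DE = (-6, 3, -3), DF = (-2, 1, -1).
Each component of DF is 1/3 times the corresponding component of DE, so DF = 1/3·DE and the points are collinear.

Yes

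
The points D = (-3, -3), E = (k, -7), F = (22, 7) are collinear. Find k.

Collinearity: (E − D) must be parallel to (F − D) = (25, 10).
Cross-multiplying the components: (k − (-3))·(10) = (-4)·(25).
Solving gives k = -13.

-13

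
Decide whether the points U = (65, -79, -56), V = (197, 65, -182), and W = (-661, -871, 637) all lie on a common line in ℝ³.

UV = (132, 144, -126), UW = (-726, -792, 693).
UV × UW = (0, 0, 0).
The cross product vanishes, so the three points are collinear.

Yes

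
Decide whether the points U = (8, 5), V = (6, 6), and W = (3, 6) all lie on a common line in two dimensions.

No

UV = (-2, 1), UW = (-5, 1).
If collinear, UW would be a scalar multiple of UV. But (-2)·(1) ≠ (1)·(-5) (difference 3), so they are not parallel; the points are not collinear.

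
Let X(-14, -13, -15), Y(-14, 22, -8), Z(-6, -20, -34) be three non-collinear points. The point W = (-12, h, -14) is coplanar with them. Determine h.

14

Coplanarity requires XY · (XZ × XW) = 0.
XY = (0, 35, 7), XZ = (8, -7, -19); the triple product is linear in h with coefficient 56 and constant term -784.
Setting it to zero: h = 14.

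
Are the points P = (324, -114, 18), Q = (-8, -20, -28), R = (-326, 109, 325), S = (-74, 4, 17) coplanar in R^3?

With P as base: PQ = (-332, 94, -46), PR = (-650, 223, 307), PS = (-398, 118, -1).
PR × PS = (-36449, -122836, 12054).
PQ · (PR × PS) = 0.
The scalar triple product vanishes, so the four points are coplanar.

Yes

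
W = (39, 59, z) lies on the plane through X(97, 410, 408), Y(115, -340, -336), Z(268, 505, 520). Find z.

The plane through X, Y, Z has equation −13320x − 129240y + 129960z = -1256760.
Substituting W: (129960)z + (-8144640) = -1256760, so z = 53.

53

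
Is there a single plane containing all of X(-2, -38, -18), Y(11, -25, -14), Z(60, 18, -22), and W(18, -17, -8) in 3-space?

Yes

With X as base: XY = (13, 13, 4), XZ = (62, 56, -4), XW = (20, 21, 10).
XZ × XW = (644, -700, 182).
XY · (XZ × XW) = 0.
The scalar triple product vanishes, so the four points are coplanar.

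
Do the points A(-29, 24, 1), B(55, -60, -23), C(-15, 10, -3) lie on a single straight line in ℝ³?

AB = (84, -84, -24), AC = (14, -14, -4).
AB × AC = (0, 0, 0).
The cross product vanishes, so the three points are collinear.

Yes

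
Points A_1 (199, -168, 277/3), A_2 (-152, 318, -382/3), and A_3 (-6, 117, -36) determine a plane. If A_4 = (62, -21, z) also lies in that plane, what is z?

8

A normal to the plane is n = A_1A_2 × A_1A_3 = (235, -40/3, -405).
A_4 lies in the plane iff n · A_1A_4 = 0.
This gives (-405)z + (3240) = 0, so z = 8.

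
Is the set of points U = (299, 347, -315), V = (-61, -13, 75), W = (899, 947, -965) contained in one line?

Yes

UV = (-360, -360, 390), UW = (600, 600, -650).
UV × UW = (0, 0, 0).
The cross product vanishes, so the three points are collinear.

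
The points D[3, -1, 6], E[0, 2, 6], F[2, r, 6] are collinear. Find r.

Direction DE = (-3, 3, 0). From the x-coordinate of F, the parameter along the line is τ = (2 − 3)/(-3) = 1/3.
Then r = (-1) + 1/3·(3) = 0.

0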